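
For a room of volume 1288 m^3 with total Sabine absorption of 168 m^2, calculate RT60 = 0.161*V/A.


RT60 = 0.161 * 1288 / 168 = 1.2343 s


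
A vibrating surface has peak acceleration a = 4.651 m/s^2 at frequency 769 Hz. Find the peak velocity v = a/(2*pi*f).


omega = 2*pi*f = 2*pi*769 = 4831.77 rad/s
v = a / omega = 4.651 / 4831.77 = 0.00096259 m/s


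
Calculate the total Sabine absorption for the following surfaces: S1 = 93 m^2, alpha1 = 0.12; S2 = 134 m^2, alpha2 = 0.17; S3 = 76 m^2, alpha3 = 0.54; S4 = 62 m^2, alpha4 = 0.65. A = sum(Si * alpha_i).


93 * 0.12 = 11.16
134 * 0.17 = 22.78
76 * 0.54 = 41.04
62 * 0.65 = 40.3
A_total = 11.16 + 22.78 + 41.04 + 40.3 = 115.28 m^2


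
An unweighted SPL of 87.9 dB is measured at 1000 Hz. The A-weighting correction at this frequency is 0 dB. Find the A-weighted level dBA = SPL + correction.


A-weighting table: 1000 Hz -> 0 dB correction
SPL_A = SPL + correction = 87.9 + (0) = 87.9 dBA


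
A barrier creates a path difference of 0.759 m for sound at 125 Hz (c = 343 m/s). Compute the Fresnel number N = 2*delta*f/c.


N = 2*delta*f/c = 2*delta/lambda, where lambda = c/f
lambda = 343 / 125 = 2.744 m
N = 2 * 0.759 / 2.744 = 0.55321


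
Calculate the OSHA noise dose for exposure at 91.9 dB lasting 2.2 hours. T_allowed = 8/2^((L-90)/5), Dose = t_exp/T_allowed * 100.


T_allowed = 8 / 2^((91.9 - 90)/5) = 6.1475 hr
Dose = 2.2 / 6.1475 * 100 = 35.787 %


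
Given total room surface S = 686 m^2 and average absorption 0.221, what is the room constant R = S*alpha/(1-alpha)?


R = 686 * 0.221 / (1 - 0.221) = 194.62 m^2


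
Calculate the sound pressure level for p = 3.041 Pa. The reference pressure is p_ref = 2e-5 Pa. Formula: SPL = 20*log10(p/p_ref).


p / p_ref = 3.041 / 2e-5 = 152050
SPL = 20 * log10(152050) = 103.64 dB


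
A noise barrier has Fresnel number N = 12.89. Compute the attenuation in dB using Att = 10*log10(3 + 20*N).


3 + 20*N = 3 + 20*12.89 = 260.8
Att = 10*log10(260.8) = 24.163 dB


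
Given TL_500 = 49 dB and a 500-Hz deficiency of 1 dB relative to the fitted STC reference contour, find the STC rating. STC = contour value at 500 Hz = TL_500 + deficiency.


By ASTM E413, STC = value of the fitted reference contour at 500 Hz.
Contour value at 500 Hz = TL_500 + deficiency = 49 + 1 = 50
STC = 50


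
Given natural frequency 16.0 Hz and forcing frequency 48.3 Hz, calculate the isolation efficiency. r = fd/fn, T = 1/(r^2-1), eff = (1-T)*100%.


r = 48.3 / 16.0 = 3.01875
r^2 - 1 = 3.01875^2 - 1 = 8.11285
T = 1/8.11285 = 0.123261
Efficiency = (1 - 0.123261)*100 = 87.674 %


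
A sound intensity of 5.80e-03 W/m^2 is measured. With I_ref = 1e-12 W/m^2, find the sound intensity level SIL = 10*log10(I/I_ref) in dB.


I / I_ref = 5.80e-03 / 1e-12 = 5.8e+09
SIL = 10 * log10(5.8e+09) = 97.634 dB


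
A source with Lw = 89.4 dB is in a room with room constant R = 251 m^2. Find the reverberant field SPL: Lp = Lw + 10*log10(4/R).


4/R = 4/251 = 0.0159363
Lp = 89.4 + 10*log10(0.0159363) = 71.424 dB


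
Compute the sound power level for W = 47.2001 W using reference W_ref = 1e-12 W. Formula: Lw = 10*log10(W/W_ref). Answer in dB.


W / W_ref = 47.2001 / 1e-12 = 4.72001e+13
Lw = 10 * log10(4.72001e+13) = 136.74 dB


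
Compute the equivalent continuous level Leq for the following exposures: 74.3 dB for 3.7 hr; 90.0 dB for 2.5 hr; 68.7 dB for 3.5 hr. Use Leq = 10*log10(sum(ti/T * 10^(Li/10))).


T_total = 3.7 + 2.5 + 3.5 = 9.7 hr
(3.7/9.7) * 10^(74.3/10) = 1.02667e+07
(2.5/9.7) * 10^(90.0/10) = 2.57732e+08
(3.5/9.7) * 10^(68.7/10) = 2.67483e+06
Sum = 1.02667e+07 + 2.57732e+08 + 2.67483e+06 = 2.70674e+08
Leq = 10*log10(2.70674e+08) = 84.324 dB


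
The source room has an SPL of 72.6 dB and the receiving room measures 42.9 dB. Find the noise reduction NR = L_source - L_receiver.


NR = L_source - L_receiver (difference between source and receiving room levels)
NR = 72.6 - 42.9 = 29.7 dB


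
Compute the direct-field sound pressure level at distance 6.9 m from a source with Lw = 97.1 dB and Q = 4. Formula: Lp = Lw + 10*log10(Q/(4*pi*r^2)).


4*pi*r^2 = 4*pi*6.9^2 = 598.285 m^2
Q / (4*pi*r^2) = 4 / 598.285 = 0.00668578
Lp = 97.1 + 10*log10(0.00668578) = 75.352 dB


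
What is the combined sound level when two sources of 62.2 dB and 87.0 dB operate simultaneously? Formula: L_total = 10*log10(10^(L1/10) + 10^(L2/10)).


10^(62.2/10) = 1.65959e+06
10^(87.0/10) = 5.01187e+08
Sum = 1.65959e+06 + 5.01187e+08 = 5.02847e+08
L_total = 10*log10(5.02847e+08) = 87.014 dB


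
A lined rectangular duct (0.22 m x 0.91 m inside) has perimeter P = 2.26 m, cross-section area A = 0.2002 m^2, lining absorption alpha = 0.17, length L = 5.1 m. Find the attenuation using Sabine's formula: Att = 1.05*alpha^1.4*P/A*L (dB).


alpha^1.4 = 0.17^1.4 = 0.0836813
Attenuation rate = 1.05 * alpha^1.4 * P / A
= 1.05 * 0.0836813 * 2.26 / 0.2002 = 0.991887 dB/m
Total Att = 0.991887 * 5.1 = 5.0586 dB


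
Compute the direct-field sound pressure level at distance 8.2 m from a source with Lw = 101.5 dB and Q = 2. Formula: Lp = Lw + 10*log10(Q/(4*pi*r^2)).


4*pi*r^2 = 4*pi*8.2^2 = 844.963 m^2
Q / (4*pi*r^2) = 2 / 844.963 = 0.00236697
Lp = 101.5 + 10*log10(0.00236697) = 75.242 dB


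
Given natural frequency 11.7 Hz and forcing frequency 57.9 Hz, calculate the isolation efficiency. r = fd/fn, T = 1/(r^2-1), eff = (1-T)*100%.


r = 57.9 / 11.7 = 4.94872
r^2 - 1 = 4.94872^2 - 1 = 23.4898
T = 1/23.4898 = 0.0425717
Efficiency = (1 - 0.0425717)*100 = 95.743 %


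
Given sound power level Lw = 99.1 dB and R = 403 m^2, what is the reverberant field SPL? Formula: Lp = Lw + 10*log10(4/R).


4/R = 4/403 = 0.00992556
Lp = 99.1 + 10*log10(0.00992556) = 79.068 dB


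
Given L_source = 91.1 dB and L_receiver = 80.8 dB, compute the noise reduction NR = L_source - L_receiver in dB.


NR = L_source - L_receiver (difference between source and receiving room levels)
NR = 91.1 - 80.8 = 10.3 dB


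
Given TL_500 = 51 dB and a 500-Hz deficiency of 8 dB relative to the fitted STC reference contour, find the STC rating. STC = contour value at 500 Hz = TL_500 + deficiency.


By ASTM E413, STC = value of the fitted reference contour at 500 Hz.
Contour value at 500 Hz = TL_500 + deficiency = 51 + 8 = 59
STC = 59


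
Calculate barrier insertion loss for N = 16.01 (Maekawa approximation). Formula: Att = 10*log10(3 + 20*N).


3 + 20*N = 3 + 20*16.01 = 323.2
Att = 10*log10(323.2) = 25.095 dB


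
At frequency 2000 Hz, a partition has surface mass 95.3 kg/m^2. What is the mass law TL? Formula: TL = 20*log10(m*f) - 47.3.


m * f = 95.3 * 2000 = 190600
20*log10(190600) = 105.602 dB
TL = 105.602 - 47.3 = 58.302 dB


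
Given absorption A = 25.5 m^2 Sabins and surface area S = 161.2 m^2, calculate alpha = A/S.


Absorption coefficient = absorbed power / incident power
alpha = A / S = 25.5 / 161.2 = 0.15819


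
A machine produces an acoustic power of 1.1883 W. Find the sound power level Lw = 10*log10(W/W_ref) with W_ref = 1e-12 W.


W / W_ref = 1.1883 / 1e-12 = 1.1883e+12
Lw = 10 * log10(1.1883e+12) = 120.75 dB


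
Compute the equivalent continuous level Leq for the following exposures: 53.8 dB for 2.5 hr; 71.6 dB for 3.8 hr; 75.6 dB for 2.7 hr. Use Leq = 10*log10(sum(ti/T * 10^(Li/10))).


T_total = 2.5 + 3.8 + 2.7 = 9.0 hr
(2.5/9.0) * 10^(53.8/10) = 66634.2
(3.8/9.0) * 10^(71.6/10) = 6.10297e+06
(2.7/9.0) * 10^(75.6/10) = 1.08923e+07
Sum = 66634.2 + 6.10297e+06 + 1.08923e+07 = 1.70619e+07
Leq = 10*log10(1.70619e+07) = 72.32 dB


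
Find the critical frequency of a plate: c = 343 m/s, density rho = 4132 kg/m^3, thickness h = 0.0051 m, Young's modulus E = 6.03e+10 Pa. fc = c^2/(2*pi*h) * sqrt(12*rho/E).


12*rho/E = 12*4132/6.03e+10 = 8.22289e-07
sqrt(12*rho/E) = sqrt(8.22289e-07) = 0.000906802
c^2/(2*pi*h) = 343^2/(2*pi*0.0051) = 3.67145e+06
fc = 3.67145e+06 * 0.000906802 = 3329.3 Hz


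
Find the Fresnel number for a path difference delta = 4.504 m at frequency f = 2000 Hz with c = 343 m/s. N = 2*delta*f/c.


N = 2*delta*f/c = 2*delta/lambda, where lambda = c/f
lambda = 343 / 2000 = 0.1715 m
N = 2 * 4.504 / 0.1715 = 52.525


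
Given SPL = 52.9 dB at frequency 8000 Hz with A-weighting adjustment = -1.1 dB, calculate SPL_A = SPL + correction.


A-weighting table: 8000 Hz -> -1.1 dB correction
SPL_A = SPL + correction = 52.9 + (-1.1) = 51.8 dBA


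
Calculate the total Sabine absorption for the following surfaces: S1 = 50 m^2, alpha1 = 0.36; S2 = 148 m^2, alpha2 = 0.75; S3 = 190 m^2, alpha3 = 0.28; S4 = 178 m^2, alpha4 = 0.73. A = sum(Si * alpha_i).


50 * 0.36 = 18
148 * 0.75 = 111
190 * 0.28 = 53.2
178 * 0.73 = 129.94
A_total = 18 + 111 + 53.2 + 129.94 = 312.14 m^2


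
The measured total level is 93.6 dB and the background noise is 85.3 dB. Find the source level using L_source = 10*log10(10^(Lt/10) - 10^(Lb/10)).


10^(93.6/10) = 2.29087e+09
10^(85.3/10) = 3.38844e+08
Difference = 2.29087e+09 - 3.38844e+08 = 1.95203e+09
L_source = 10*log10(1.95203e+09) = 92.905 dB


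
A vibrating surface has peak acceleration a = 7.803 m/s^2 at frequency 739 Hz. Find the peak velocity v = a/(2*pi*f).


omega = 2*pi*f = 2*pi*739 = 4643.27 rad/s
v = a / omega = 7.803 / 4643.27 = 0.0016805 m/s


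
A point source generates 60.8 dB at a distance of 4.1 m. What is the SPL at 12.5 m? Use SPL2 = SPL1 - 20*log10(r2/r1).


r2/r1 = 12.5/4.1 = 3.04878
Correction = 20*log10(3.04878) = 9.68252 dB
SPL2 = 60.8 - 9.68252 = 51.117 dB


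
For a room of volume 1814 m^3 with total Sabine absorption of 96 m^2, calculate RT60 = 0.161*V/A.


RT60 = 0.161 * 1814 / 96 = 3.0422 s


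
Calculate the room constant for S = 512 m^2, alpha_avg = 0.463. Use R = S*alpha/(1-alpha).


R = 512 * 0.463 / (1 - 0.463) = 441.45 m^2


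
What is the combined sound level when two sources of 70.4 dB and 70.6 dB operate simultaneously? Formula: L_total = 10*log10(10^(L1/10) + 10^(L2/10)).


10^(70.4/10) = 1.09648e+07
10^(70.6/10) = 1.14815e+07
Sum = 1.09648e+07 + 1.14815e+07 = 2.24463e+07
L_total = 10*log10(2.24463e+07) = 73.511 dB


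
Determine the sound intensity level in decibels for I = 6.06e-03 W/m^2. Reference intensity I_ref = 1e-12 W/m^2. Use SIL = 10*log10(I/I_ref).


I / I_ref = 6.06e-03 / 1e-12 = 6.06e+09
SIL = 10 * log10(6.06e+09) = 97.825 dB


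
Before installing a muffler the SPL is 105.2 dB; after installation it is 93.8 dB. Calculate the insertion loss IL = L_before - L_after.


Insertion loss = SPL without muffler - SPL with muffler
IL = 105.2 - 93.8 = 11.4 dB


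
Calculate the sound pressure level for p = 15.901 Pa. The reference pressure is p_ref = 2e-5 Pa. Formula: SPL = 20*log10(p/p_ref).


p / p_ref = 15.901 / 2e-5 = 795050
SPL = 20 * log10(795050) = 118.01 dB


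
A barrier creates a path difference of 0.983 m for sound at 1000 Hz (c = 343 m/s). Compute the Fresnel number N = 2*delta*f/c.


N = 2*delta*f/c = 2*delta/lambda, where lambda = c/f
lambda = 343 / 1000 = 0.343 m
N = 2 * 0.983 / 0.343 = 5.7318


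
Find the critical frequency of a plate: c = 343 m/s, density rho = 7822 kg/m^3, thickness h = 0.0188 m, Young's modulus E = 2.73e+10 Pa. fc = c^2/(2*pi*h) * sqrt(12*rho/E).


12*rho/E = 12*7822/2.73e+10 = 3.43824e-06
sqrt(12*rho/E) = sqrt(3.43824e-06) = 0.00185425
c^2/(2*pi*h) = 343^2/(2*pi*0.0188) = 995980
fc = 995980 * 0.00185425 = 1846.8 Hz


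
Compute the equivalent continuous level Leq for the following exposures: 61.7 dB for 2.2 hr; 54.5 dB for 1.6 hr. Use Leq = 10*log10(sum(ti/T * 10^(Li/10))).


T_total = 2.2 + 1.6 = 3.8 hr
(2.2/3.8) * 10^(61.7/10) = 856326
(1.6/3.8) * 10^(54.5/10) = 118669
Sum = 856326 + 118669 = 974995
Leq = 10*log10(974995) = 59.89 dB


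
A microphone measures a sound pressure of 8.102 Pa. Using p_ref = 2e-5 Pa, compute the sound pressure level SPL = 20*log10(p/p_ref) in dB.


p / p_ref = 8.102 / 2e-5 = 405100
SPL = 20 * log10(405100) = 112.15 dB


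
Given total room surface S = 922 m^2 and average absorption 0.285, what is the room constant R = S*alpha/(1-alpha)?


R = 922 * 0.285 / (1 - 0.285) = 367.51 m^2


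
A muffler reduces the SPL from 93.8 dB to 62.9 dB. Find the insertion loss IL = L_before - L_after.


Insertion loss = SPL without muffler - SPL with muffler
IL = 93.8 - 62.9 = 30.9 dB


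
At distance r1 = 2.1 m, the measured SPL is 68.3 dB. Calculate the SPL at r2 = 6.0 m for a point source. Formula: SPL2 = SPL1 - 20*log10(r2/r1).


r2/r1 = 6.0/2.1 = 2.85714
Correction = 20*log10(2.85714) = 9.11863 dB
SPL2 = 68.3 - 9.11863 = 59.181 dB


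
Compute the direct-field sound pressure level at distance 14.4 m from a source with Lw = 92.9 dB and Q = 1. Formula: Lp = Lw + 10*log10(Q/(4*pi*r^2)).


4*pi*r^2 = 4*pi*14.4^2 = 2605.76 m^2
Q / (4*pi*r^2) = 1 / 2605.76 = 0.000383765
Lp = 92.9 + 10*log10(0.000383765) = 58.741 dB


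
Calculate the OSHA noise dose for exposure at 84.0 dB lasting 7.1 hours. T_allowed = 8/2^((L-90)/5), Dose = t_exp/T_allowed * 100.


T_allowed = 8 / 2^((84.0 - 90)/5) = 18.3792 hr
Dose = 7.1 / 18.3792 * 100 = 38.631 %


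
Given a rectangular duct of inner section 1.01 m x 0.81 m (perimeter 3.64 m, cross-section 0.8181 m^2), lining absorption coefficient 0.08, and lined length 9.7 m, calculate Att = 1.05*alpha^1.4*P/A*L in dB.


alpha^1.4 = 0.08^1.4 = 0.029129
Attenuation rate = 1.05 * alpha^1.4 * P / A
= 1.05 * 0.029129 * 3.64 / 0.8181 = 0.136085 dB/m
Total Att = 0.136085 * 9.7 = 1.32 dB


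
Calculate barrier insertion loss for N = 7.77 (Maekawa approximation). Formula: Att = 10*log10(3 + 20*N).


3 + 20*N = 3 + 20*7.77 = 158.4
Att = 10*log10(158.4) = 21.998 dB


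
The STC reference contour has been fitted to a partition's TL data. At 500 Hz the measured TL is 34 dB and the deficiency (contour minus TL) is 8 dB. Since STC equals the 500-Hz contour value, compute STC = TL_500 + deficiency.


By ASTM E413, STC = value of the fitted reference contour at 500 Hz.
Contour value at 500 Hz = TL_500 + deficiency = 34 + 8 = 42
STC = 42


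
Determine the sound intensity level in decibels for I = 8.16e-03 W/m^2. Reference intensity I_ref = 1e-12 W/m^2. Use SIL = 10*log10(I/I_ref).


I / I_ref = 8.16e-03 / 1e-12 = 8.16e+09
SIL = 10 * log10(8.16e+09) = 99.117 dB


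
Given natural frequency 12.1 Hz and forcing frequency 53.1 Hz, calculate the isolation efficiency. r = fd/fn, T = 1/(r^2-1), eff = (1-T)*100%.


r = 53.1 / 12.1 = 4.38843
r^2 - 1 = 4.38843^2 - 1 = 18.2583
T = 1/18.2583 = 0.0547696
Efficiency = (1 - 0.0547696)*100 = 94.523 %


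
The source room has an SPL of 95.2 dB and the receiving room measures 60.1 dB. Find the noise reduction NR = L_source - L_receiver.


NR = L_source - L_receiver (difference between source and receiving room levels)
NR = 95.2 - 60.1 = 35.1 dB


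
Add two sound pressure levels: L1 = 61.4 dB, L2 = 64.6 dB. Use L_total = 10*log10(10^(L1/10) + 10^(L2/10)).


10^(61.4/10) = 1.38038e+06
10^(64.6/10) = 2.88403e+06
Sum = 1.38038e+06 + 2.88403e+06 = 4.26441e+06
L_total = 10*log10(4.26441e+06) = 66.299 dB


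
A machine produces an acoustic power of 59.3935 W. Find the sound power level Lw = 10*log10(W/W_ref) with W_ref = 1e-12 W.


W / W_ref = 59.3935 / 1e-12 = 5.93935e+13
Lw = 10 * log10(5.93935e+13) = 137.74 dB


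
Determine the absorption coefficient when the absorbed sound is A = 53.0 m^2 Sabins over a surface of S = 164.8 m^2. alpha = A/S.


Absorption coefficient = absorbed power / incident power
alpha = A / S = 53.0 / 164.8 = 0.3216


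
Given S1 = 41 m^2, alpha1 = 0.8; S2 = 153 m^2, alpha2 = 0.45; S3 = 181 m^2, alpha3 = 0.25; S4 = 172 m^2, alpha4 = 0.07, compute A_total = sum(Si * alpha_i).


41 * 0.8 = 32.8
153 * 0.45 = 68.85
181 * 0.25 = 45.25
172 * 0.07 = 12.04
A_total = 32.8 + 68.85 + 45.25 + 12.04 = 158.94 m^2


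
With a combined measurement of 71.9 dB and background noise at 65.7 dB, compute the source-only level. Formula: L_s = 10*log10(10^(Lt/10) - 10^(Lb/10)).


10^(71.9/10) = 1.54882e+07
10^(65.7/10) = 3.71535e+06
Difference = 1.54882e+07 - 3.71535e+06 = 1.17728e+07
L_source = 10*log10(1.17728e+07) = 70.709 dB


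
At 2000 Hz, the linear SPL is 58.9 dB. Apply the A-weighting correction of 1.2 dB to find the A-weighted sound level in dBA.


A-weighting table: 2000 Hz -> 1.2 dB correction
SPL_A = SPL + correction = 58.9 + (1.2) = 60.1 dBA


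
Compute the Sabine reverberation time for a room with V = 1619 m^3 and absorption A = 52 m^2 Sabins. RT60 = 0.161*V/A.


RT60 = 0.161 * 1619 / 52 = 5.0127 s


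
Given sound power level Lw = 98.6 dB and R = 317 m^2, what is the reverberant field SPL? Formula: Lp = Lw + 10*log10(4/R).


4/R = 4/317 = 0.0126183
Lp = 98.6 + 10*log10(0.0126183) = 79.61 dB


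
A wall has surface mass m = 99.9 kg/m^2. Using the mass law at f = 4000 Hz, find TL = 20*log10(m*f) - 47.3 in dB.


m * f = 99.9 * 4000 = 399600
20*log10(399600) = 112.033 dB
TL = 112.033 - 47.3 = 64.733 dB


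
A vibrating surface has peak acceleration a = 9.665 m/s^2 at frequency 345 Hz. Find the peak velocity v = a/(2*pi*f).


omega = 2*pi*f = 2*pi*345 = 2167.7 rad/s
v = a / omega = 9.665 / 2167.7 = 0.0044586 m/s


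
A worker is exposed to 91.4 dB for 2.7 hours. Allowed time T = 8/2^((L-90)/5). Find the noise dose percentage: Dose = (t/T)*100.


T_allowed = 8 / 2^((91.4 - 90)/5) = 6.58873 hr
Dose = 2.7 / 6.58873 * 100 = 40.979 %


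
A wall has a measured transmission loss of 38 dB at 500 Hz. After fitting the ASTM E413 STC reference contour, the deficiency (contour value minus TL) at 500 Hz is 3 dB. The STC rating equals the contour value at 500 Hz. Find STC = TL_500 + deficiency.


By ASTM E413, STC = value of the fitted reference contour at 500 Hz.
Contour value at 500 Hz = TL_500 + deficiency = 38 + 3 = 41
STC = 41


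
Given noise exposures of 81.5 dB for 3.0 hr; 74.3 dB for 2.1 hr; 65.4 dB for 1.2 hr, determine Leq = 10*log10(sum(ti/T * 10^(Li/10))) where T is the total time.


T_total = 3.0 + 2.1 + 1.2 = 6.3 hr
(3.0/6.3) * 10^(81.5/10) = 6.72637e+07
(2.1/6.3) * 10^(74.3/10) = 8.97178e+06
(1.2/6.3) * 10^(65.4/10) = 660451
Sum = 6.72637e+07 + 8.97178e+06 + 660451 = 7.68959e+07
Leq = 10*log10(7.68959e+07) = 78.859 dB


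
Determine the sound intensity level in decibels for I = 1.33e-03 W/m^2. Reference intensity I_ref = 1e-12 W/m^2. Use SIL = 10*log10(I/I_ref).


I / I_ref = 1.33e-03 / 1e-12 = 1.33e+09
SIL = 10 * log10(1.33e+09) = 91.239 dB


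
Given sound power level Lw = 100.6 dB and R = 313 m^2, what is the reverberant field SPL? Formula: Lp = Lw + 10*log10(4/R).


4/R = 4/313 = 0.0127796
Lp = 100.6 + 10*log10(0.0127796) = 81.665 dB


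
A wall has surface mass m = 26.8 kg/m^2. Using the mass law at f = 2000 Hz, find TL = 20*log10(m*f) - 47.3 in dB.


m * f = 26.8 * 2000 = 53600
20*log10(53600) = 94.5833 dB
TL = 94.5833 - 47.3 = 47.283 dB


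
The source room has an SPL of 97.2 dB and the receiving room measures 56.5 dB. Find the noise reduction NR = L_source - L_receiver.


NR = L_source - L_receiver (difference between source and receiving room levels)
NR = 97.2 - 56.5 = 40.7 dB


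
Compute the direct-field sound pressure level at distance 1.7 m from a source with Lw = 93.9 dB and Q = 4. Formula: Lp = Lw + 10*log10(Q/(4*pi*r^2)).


4*pi*r^2 = 4*pi*1.7^2 = 36.3168 m^2
Q / (4*pi*r^2) = 4 / 36.3168 = 0.110142
Lp = 93.9 + 10*log10(0.110142) = 84.32 dB


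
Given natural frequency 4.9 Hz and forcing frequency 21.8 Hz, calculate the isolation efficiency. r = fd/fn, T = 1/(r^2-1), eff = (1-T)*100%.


r = 21.8 / 4.9 = 4.44898
r^2 - 1 = 4.44898^2 - 1 = 18.7934
T = 1/18.7934 = 0.0532102
Efficiency = (1 - 0.0532102)*100 = 94.679 %


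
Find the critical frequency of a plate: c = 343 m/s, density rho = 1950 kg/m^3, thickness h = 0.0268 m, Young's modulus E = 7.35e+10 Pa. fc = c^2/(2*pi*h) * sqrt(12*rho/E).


12*rho/E = 12*1950/7.35e+10 = 3.18367e-07
sqrt(12*rho/E) = sqrt(3.18367e-07) = 0.00056424
c^2/(2*pi*h) = 343^2/(2*pi*0.0268) = 698672
fc = 698672 * 0.00056424 = 394.22 Hz


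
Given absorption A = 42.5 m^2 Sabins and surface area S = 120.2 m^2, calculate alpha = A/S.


Absorption coefficient = absorbed power / incident power
alpha = A / S = 42.5 / 120.2 = 0.35358


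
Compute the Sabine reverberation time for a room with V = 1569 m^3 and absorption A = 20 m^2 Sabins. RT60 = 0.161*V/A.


RT60 = 0.161 * 1569 / 20 = 12.63 s


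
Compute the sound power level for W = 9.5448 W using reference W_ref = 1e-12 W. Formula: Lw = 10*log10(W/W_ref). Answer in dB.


W / W_ref = 9.5448 / 1e-12 = 9.5448e+12
Lw = 10 * log10(9.5448e+12) = 129.8 dB


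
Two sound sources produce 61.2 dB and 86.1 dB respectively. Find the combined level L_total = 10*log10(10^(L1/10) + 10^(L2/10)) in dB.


10^(61.2/10) = 1.31826e+06
10^(86.1/10) = 4.0738e+08
Sum = 1.31826e+06 + 4.0738e+08 = 4.08698e+08
L_total = 10*log10(4.08698e+08) = 86.114 dB


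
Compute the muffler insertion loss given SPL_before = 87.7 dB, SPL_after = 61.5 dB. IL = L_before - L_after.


Insertion loss = SPL without muffler - SPL with muffler
IL = 87.7 - 61.5 = 26.2 dB


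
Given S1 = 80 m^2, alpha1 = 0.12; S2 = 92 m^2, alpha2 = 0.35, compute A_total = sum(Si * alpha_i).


80 * 0.12 = 9.6
92 * 0.35 = 32.2
A_total = 9.6 + 32.2 = 41.8 m^2


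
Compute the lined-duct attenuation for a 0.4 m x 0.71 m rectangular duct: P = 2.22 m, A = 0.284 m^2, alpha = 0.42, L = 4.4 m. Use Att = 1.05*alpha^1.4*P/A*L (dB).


alpha^1.4 = 0.42^1.4 = 0.296858
Attenuation rate = 1.05 * alpha^1.4 * P / A
= 1.05 * 0.296858 * 2.22 / 0.284 = 2.43654 dB/m
Total Att = 2.43654 * 4.4 = 10.721 dB


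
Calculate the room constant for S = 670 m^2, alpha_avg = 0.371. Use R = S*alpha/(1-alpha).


R = 670 * 0.371 / (1 - 0.371) = 395.18 m^2


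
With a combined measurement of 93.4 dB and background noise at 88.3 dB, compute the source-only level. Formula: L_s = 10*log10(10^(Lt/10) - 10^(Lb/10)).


10^(93.4/10) = 2.18776e+09
10^(88.3/10) = 6.76083e+08
Difference = 2.18776e+09 - 6.76083e+08 = 1.51168e+09
L_source = 10*log10(1.51168e+09) = 91.795 dB


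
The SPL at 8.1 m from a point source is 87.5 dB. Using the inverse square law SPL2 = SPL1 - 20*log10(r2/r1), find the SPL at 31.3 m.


r2/r1 = 31.3/8.1 = 3.8642
Correction = 20*log10(3.8642) = 11.7412 dB
SPL2 = 87.5 - 11.7412 = 75.759 dB


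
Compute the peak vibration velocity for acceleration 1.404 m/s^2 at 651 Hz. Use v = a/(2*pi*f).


omega = 2*pi*f = 2*pi*651 = 4090.35 rad/s
v = a / omega = 1.404 / 4090.35 = 0.00034325 m/s


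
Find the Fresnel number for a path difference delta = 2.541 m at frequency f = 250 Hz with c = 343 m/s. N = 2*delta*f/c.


N = 2*delta*f/c = 2*delta/lambda, where lambda = c/f
lambda = 343 / 250 = 1.372 m
N = 2 * 2.541 / 1.372 = 3.7041


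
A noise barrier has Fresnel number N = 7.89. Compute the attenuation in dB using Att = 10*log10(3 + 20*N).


3 + 20*N = 3 + 20*7.89 = 160.8
Att = 10*log10(160.8) = 22.063 dB


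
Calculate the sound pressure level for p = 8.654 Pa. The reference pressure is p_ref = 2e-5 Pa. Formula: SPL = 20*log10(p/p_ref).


p / p_ref = 8.654 / 2e-5 = 432700
SPL = 20 * log10(432700) = 112.72 dB


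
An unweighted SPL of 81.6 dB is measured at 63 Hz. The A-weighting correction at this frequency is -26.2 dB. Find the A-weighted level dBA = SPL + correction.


A-weighting table: 63 Hz -> -26.2 dB correction
SPL_A = SPL + correction = 81.6 + (-26.2) = 55.4 dBA


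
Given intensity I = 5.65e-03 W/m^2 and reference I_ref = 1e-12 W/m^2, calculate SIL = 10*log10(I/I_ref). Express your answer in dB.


I / I_ref = 5.65e-03 / 1e-12 = 5.65e+09
SIL = 10 * log10(5.65e+09) = 97.52 dB


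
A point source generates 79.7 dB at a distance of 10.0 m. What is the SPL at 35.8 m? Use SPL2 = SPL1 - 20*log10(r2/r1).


r2/r1 = 35.8/10.0 = 3.58
Correction = 20*log10(3.58) = 11.0777 dB
SPL2 = 79.7 - 11.0777 = 68.622 dB


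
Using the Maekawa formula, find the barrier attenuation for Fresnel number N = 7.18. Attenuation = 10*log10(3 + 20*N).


3 + 20*N = 3 + 20*7.18 = 146.6
Att = 10*log10(146.6) = 21.661 dB


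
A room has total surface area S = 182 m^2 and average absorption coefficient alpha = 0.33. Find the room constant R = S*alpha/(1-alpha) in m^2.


R = 182 * 0.33 / (1 - 0.33) = 89.642 m^2


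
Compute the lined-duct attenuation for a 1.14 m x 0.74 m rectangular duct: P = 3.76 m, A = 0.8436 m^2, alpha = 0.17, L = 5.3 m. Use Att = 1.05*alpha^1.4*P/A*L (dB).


alpha^1.4 = 0.17^1.4 = 0.0836813
Attenuation rate = 1.05 * alpha^1.4 * P / A
= 1.05 * 0.0836813 * 3.76 / 0.8436 = 0.391624 dB/m
Total Att = 0.391624 * 5.3 = 2.0756 dB


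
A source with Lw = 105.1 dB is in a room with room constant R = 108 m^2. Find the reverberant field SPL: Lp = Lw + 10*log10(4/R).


4/R = 4/108 = 0.037037
Lp = 105.1 + 10*log10(0.037037) = 90.786 dB


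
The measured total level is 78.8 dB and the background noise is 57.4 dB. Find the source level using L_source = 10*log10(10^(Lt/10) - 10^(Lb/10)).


10^(78.8/10) = 7.58578e+07
10^(57.4/10) = 549541
Difference = 7.58578e+07 - 549541 = 7.53083e+07
L_source = 10*log10(7.53083e+07) = 78.768 dB


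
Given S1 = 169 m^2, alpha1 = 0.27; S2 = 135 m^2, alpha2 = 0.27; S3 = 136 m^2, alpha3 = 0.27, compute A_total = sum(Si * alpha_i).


169 * 0.27 = 45.63
135 * 0.27 = 36.45
136 * 0.27 = 36.72
A_total = 45.63 + 36.45 + 36.72 = 118.8 m^2


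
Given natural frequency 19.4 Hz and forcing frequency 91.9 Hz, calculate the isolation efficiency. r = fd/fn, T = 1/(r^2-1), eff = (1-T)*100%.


r = 91.9 / 19.4 = 4.73711
r^2 - 1 = 4.73711^2 - 1 = 21.4402
T = 1/21.4402 = 0.0466414
Efficiency = (1 - 0.0466414)*100 = 95.336 %


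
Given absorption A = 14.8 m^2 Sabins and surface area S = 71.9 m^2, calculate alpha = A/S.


Absorption coefficient = absorbed power / incident power
alpha = A / S = 14.8 / 71.9 = 0.20584


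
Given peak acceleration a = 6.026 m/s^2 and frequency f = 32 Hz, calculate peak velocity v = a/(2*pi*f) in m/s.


omega = 2*pi*f = 2*pi*32 = 201.062 rad/s
v = a / omega = 6.026 / 201.062 = 0.029971 m/s


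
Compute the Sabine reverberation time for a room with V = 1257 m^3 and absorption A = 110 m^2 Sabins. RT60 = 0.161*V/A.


RT60 = 0.161 * 1257 / 110 = 1.8398 s


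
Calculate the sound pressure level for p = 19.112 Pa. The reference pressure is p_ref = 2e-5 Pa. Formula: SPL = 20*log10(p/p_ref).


p / p_ref = 19.112 / 2e-5 = 955600
SPL = 20 * log10(955600) = 119.61 dB


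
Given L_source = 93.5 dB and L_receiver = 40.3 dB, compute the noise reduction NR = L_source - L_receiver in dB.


NR = L_source - L_receiver (difference between source and receiving room levels)
NR = 93.5 - 40.3 = 53.2 dB


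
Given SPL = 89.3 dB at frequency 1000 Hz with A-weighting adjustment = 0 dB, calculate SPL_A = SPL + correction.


A-weighting table: 1000 Hz -> 0 dB correction
SPL_A = SPL + correction = 89.3 + (0) = 89.3 dBA


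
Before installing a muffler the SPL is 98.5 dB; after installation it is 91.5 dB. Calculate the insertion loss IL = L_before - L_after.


Insertion loss = SPL without muffler - SPL with muffler
IL = 98.5 - 91.5 = 7 dB


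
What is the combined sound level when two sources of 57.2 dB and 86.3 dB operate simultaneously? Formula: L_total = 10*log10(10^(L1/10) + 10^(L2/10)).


10^(57.2/10) = 524807
10^(86.3/10) = 4.2658e+08
Sum = 524807 + 4.2658e+08 = 4.27105e+08
L_total = 10*log10(4.27105e+08) = 86.305 dB


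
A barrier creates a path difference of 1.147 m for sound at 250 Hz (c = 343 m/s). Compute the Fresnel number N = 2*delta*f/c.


N = 2*delta*f/c = 2*delta/lambda, where lambda = c/f
lambda = 343 / 250 = 1.372 m
N = 2 * 1.147 / 1.372 = 1.672


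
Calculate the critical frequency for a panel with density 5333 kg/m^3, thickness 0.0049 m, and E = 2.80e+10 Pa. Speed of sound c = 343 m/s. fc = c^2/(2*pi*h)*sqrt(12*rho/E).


12*rho/E = 12*5333/2.80e+10 = 2.28557e-06
sqrt(12*rho/E) = sqrt(2.28557e-06) = 0.00151181
c^2/(2*pi*h) = 343^2/(2*pi*0.0049) = 3.82131e+06
fc = 3.82131e+06 * 0.00151181 = 5777.1 Hz


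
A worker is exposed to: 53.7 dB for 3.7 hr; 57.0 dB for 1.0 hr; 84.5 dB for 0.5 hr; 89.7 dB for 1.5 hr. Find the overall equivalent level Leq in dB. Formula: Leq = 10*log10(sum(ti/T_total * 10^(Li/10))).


T_total = 3.7 + 1.0 + 0.5 + 1.5 = 6.7 hr
(3.7/6.7) * 10^(53.7/10) = 129457
(1.0/6.7) * 10^(57.0/10) = 74804.1
(0.5/6.7) * 10^(84.5/10) = 2.10327e+07
(1.5/6.7) * 10^(89.7/10) = 2.08938e+08
Sum = 129457 + 74804.1 + 2.10327e+07 + 2.08938e+08 = 2.30175e+08
Leq = 10*log10(2.30175e+08) = 83.621 dB


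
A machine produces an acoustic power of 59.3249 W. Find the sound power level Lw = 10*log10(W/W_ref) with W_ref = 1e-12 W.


W / W_ref = 59.3249 / 1e-12 = 5.93249e+13
Lw = 10 * log10(5.93249e+13) = 137.73 dB


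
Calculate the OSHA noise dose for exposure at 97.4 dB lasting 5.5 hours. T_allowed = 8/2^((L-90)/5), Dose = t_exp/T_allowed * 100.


T_allowed = 8 / 2^((97.4 - 90)/5) = 2.86791 hr
Dose = 5.5 / 2.86791 * 100 = 191.78 %


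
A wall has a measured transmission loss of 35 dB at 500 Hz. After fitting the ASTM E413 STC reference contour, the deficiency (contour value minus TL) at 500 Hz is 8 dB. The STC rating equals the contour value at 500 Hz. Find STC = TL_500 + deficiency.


By ASTM E413, STC = value of the fitted reference contour at 500 Hz.
Contour value at 500 Hz = TL_500 + deficiency = 35 + 8 = 43
STC = 43


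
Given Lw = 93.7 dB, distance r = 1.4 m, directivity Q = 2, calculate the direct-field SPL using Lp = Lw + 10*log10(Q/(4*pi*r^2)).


4*pi*r^2 = 4*pi*1.4^2 = 24.6301 m^2
Q / (4*pi*r^2) = 2 / 24.6301 = 0.0812015
Lp = 93.7 + 10*log10(0.0812015) = 82.796 dB


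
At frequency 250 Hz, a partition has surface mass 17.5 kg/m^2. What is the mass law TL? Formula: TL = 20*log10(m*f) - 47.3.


m * f = 17.5 * 250 = 4375
20*log10(4375) = 72.8196 dB
TL = 72.8196 - 47.3 = 25.52 dB


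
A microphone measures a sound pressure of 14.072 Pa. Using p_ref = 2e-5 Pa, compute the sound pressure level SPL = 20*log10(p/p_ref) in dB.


p / p_ref = 14.072 / 2e-5 = 703600
SPL = 20 * log10(703600) = 116.95 dB


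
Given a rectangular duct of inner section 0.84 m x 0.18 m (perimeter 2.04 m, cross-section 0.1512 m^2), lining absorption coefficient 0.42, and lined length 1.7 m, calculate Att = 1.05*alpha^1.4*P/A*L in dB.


alpha^1.4 = 0.42^1.4 = 0.296858
Attenuation rate = 1.05 * alpha^1.4 * P / A
= 1.05 * 0.296858 * 2.04 / 0.1512 = 4.20549 dB/m
Total Att = 4.20549 * 1.7 = 7.1493 dB


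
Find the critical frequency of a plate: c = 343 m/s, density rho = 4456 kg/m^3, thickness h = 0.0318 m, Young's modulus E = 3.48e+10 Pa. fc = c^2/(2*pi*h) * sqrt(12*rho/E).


12*rho/E = 12*4456/3.48e+10 = 1.53655e-06
sqrt(12*rho/E) = sqrt(1.53655e-06) = 0.00123958
c^2/(2*pi*h) = 343^2/(2*pi*0.0318) = 588818
fc = 588818 * 0.00123958 = 729.89 Hz


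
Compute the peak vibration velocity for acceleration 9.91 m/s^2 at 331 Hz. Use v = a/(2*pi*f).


omega = 2*pi*f = 2*pi*331 = 2079.73 rad/s
v = a / omega = 9.91 / 2079.73 = 0.004765 m/s


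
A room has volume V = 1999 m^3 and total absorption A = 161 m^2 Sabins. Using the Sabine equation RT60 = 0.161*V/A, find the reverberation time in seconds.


RT60 = 0.161 * 1999 / 161 = 1.999 s


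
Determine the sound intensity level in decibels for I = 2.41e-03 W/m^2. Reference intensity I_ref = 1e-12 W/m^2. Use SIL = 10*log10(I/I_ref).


I / I_ref = 2.41e-03 / 1e-12 = 2.41e+09
SIL = 10 * log10(2.41e+09) = 93.82 dB


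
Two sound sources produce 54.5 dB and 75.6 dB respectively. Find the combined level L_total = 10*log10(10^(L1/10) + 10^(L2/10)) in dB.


10^(54.5/10) = 281838
10^(75.6/10) = 3.63078e+07
Sum = 281838 + 3.63078e+07 = 3.65896e+07
L_total = 10*log10(3.65896e+07) = 75.634 dB


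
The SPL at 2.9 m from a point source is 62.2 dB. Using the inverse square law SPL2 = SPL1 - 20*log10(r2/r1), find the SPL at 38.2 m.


r2/r1 = 38.2/2.9 = 13.1724
Correction = 20*log10(13.1724) = 22.3933 dB
SPL2 = 62.2 - 22.3933 = 39.807 dB


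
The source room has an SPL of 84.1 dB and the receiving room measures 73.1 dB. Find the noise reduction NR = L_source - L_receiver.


NR = L_source - L_receiver (difference between source and receiving room levels)
NR = 84.1 - 73.1 = 11 dB


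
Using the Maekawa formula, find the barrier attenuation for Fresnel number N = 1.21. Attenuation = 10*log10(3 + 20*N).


3 + 20*N = 3 + 20*1.21 = 27.2
Att = 10*log10(27.2) = 14.346 dB


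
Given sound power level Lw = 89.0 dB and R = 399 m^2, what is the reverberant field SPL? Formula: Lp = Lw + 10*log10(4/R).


4/R = 4/399 = 0.0100251
Lp = 89.0 + 10*log10(0.0100251) = 69.011 dB


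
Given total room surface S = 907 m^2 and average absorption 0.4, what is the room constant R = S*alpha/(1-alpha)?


R = 907 * 0.4 / (1 - 0.4) = 604.67 m^2


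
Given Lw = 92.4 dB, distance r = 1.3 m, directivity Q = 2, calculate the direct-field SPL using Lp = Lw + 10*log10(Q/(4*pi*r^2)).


4*pi*r^2 = 4*pi*1.3^2 = 21.2372 m^2
Q / (4*pi*r^2) = 2 / 21.2372 = 0.0941744
Lp = 92.4 + 10*log10(0.0941744) = 82.139 dB


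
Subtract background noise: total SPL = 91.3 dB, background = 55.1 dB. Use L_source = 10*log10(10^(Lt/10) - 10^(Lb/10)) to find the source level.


10^(91.3/10) = 1.34896e+09
10^(55.1/10) = 323594
Difference = 1.34896e+09 - 323594 = 1.34864e+09
L_source = 10*log10(1.34864e+09) = 91.299 dB


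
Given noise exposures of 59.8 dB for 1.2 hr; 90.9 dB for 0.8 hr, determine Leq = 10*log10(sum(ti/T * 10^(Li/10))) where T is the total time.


T_total = 1.2 + 0.8 = 2.0 hr
(1.2/2.0) * 10^(59.8/10) = 572996
(0.8/2.0) * 10^(90.9/10) = 4.92108e+08
Sum = 572996 + 4.92108e+08 = 4.92681e+08
Leq = 10*log10(4.92681e+08) = 86.926 dB


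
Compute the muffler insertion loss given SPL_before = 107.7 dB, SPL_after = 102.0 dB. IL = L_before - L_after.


Insertion loss = SPL without muffler - SPL with muffler
IL = 107.7 - 102.0 = 5.7 dB


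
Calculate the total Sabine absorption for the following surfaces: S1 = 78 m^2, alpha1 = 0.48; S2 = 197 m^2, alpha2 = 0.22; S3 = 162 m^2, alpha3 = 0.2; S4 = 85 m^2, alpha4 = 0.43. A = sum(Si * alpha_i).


78 * 0.48 = 37.44
197 * 0.22 = 43.34
162 * 0.2 = 32.4
85 * 0.43 = 36.55
A_total = 37.44 + 43.34 + 32.4 + 36.55 = 149.73 m^2


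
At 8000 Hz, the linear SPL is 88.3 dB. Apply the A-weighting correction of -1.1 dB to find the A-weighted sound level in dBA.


A-weighting table: 8000 Hz -> -1.1 dB correction
SPL_A = SPL + correction = 88.3 + (-1.1) = 87.2 dBA


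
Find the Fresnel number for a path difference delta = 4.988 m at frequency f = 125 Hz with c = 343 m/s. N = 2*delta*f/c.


N = 2*delta*f/c = 2*delta/lambda, where lambda = c/f
lambda = 343 / 125 = 2.744 m
N = 2 * 4.988 / 2.744 = 3.6356


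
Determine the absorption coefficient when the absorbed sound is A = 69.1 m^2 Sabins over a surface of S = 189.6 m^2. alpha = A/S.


Absorption coefficient = absorbed power / incident power
alpha = A / S = 69.1 / 189.6 = 0.36445


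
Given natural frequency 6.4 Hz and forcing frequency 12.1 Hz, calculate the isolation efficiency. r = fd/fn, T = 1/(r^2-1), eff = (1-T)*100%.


r = 12.1 / 6.4 = 1.89062
r^2 - 1 = 1.89062^2 - 1 = 2.57444
T = 1/2.57444 = 0.388434
Efficiency = (1 - 0.388434)*100 = 61.157 %


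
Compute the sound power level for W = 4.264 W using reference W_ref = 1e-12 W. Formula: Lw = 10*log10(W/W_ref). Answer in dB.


W / W_ref = 4.264 / 1e-12 = 4.264e+12
Lw = 10 * log10(4.264e+12) = 126.3 dB


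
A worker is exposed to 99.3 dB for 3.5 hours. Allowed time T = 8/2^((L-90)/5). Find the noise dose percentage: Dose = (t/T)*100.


T_allowed = 8 / 2^((99.3 - 90)/5) = 2.20381 hr
Dose = 3.5 / 2.20381 * 100 = 158.82 %


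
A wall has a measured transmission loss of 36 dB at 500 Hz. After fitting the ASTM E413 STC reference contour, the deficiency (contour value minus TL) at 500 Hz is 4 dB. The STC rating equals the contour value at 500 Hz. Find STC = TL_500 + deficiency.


By ASTM E413, STC = value of the fitted reference contour at 500 Hz.
Contour value at 500 Hz = TL_500 + deficiency = 36 + 4 = 40
STC = 40


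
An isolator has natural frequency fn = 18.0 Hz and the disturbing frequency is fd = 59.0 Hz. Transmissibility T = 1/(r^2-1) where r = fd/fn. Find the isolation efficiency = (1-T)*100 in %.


r = 59.0 / 18.0 = 3.27778
r^2 - 1 = 3.27778^2 - 1 = 9.74384
T = 1/9.74384 = 0.102629
Efficiency = (1 - 0.102629)*100 = 89.737 %


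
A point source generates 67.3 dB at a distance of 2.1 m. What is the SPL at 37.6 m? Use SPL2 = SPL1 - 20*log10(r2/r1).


r2/r1 = 37.6/2.1 = 17.9048
Correction = 20*log10(17.9048) = 25.0594 dB
SPL2 = 67.3 - 25.0594 = 42.241 dB


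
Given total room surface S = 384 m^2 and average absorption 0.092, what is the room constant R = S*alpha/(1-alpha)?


R = 384 * 0.092 / (1 - 0.092) = 38.907 m^2


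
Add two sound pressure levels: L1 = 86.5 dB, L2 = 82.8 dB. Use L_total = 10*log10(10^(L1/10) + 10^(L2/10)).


10^(86.5/10) = 4.46684e+08
10^(82.8/10) = 1.90546e+08
Sum = 4.46684e+08 + 1.90546e+08 = 6.3723e+08
L_total = 10*log10(6.3723e+08) = 88.043 dB


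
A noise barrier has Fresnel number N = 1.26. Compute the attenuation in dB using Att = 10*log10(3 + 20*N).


3 + 20*N = 3 + 20*1.26 = 28.2
Att = 10*log10(28.2) = 14.502 dB


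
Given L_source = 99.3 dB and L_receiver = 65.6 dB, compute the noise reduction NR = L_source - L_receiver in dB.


NR = L_source - L_receiver (difference between source and receiving room levels)
NR = 99.3 - 65.6 = 33.7 dB


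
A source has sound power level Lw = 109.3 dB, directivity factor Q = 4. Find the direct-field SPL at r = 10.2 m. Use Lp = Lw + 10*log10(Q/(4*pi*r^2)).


4*pi*r^2 = 4*pi*10.2^2 = 1307.41 m^2
Q / (4*pi*r^2) = 4 / 1307.41 = 0.00305948
Lp = 109.3 + 10*log10(0.00305948) = 84.156 dB


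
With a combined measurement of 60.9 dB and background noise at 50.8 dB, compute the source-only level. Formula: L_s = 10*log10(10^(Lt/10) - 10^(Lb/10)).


10^(60.9/10) = 1.23027e+06
10^(50.8/10) = 120226
Difference = 1.23027e+06 - 120226 = 1.11004e+06
L_source = 10*log10(1.11004e+06) = 60.453 dB


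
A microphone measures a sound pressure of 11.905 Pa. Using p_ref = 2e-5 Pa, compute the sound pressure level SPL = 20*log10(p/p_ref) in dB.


p / p_ref = 11.905 / 2e-5 = 595250
SPL = 20 * log10(595250) = 115.49 dB


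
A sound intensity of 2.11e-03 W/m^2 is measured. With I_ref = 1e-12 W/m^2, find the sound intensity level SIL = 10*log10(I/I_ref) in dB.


I / I_ref = 2.11e-03 / 1e-12 = 2.11e+09
SIL = 10 * log10(2.11e+09) = 93.243 dB


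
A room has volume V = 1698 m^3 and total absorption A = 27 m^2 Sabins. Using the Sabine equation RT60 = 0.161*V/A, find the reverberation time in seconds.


RT60 = 0.161 * 1698 / 27 = 10.125 s


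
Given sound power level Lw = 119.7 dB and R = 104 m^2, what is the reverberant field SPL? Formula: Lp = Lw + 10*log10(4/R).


4/R = 4/104 = 0.0384615
Lp = 119.7 + 10*log10(0.0384615) = 105.55 dB


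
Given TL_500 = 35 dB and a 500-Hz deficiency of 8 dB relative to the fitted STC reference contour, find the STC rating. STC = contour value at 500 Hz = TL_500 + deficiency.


By ASTM E413, STC = value of the fitted reference contour at 500 Hz.
Contour value at 500 Hz = TL_500 + deficiency = 35 + 8 = 43
STC = 43


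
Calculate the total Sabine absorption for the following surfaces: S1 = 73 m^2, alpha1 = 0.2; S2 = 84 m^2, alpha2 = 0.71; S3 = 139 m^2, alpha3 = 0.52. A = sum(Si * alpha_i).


73 * 0.2 = 14.6
84 * 0.71 = 59.64
139 * 0.52 = 72.28
A_total = 14.6 + 59.64 + 72.28 = 146.52 m^2


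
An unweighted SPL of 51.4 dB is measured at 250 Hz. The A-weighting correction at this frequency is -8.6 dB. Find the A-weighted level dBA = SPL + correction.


A-weighting table: 250 Hz -> -8.6 dB correction
SPL_A = SPL + correction = 51.4 + (-8.6) = 42.8 dBA
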